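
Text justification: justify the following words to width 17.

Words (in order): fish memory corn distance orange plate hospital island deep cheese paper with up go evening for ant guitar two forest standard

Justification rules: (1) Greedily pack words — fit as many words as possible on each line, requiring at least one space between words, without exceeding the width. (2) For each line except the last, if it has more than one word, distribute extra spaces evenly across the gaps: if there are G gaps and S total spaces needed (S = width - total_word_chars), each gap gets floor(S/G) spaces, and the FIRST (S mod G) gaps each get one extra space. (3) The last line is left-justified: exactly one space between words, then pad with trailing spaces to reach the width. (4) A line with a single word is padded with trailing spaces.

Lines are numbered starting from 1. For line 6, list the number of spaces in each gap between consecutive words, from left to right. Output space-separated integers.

Answer: 1 1 1

Derivation:
Line 1: ['fish', 'memory', 'corn'] (min_width=16, slack=1)
Line 2: ['distance', 'orange'] (min_width=15, slack=2)
Line 3: ['plate', 'hospital'] (min_width=14, slack=3)
Line 4: ['island', 'deep'] (min_width=11, slack=6)
Line 5: ['cheese', 'paper', 'with'] (min_width=17, slack=0)
Line 6: ['up', 'go', 'evening', 'for'] (min_width=17, slack=0)
Line 7: ['ant', 'guitar', 'two'] (min_width=14, slack=3)
Line 8: ['forest', 'standard'] (min_width=15, slack=2)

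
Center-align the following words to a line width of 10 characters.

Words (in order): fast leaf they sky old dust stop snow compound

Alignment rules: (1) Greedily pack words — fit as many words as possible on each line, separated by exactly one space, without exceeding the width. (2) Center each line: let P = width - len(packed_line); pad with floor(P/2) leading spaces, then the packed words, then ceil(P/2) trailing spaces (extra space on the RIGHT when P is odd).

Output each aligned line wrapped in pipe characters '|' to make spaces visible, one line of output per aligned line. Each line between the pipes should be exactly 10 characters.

Answer: |fast leaf |
| they sky |
| old dust |
|stop snow |
| compound |

Derivation:
Line 1: ['fast', 'leaf'] (min_width=9, slack=1)
Line 2: ['they', 'sky'] (min_width=8, slack=2)
Line 3: ['old', 'dust'] (min_width=8, slack=2)
Line 4: ['stop', 'snow'] (min_width=9, slack=1)
Line 5: ['compound'] (min_width=8, slack=2)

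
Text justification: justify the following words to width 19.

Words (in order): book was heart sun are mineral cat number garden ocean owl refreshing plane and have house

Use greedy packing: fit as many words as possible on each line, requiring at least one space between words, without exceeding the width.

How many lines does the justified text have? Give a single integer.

Line 1: ['book', 'was', 'heart', 'sun'] (min_width=18, slack=1)
Line 2: ['are', 'mineral', 'cat'] (min_width=15, slack=4)
Line 3: ['number', 'garden', 'ocean'] (min_width=19, slack=0)
Line 4: ['owl', 'refreshing'] (min_width=14, slack=5)
Line 5: ['plane', 'and', 'have'] (min_width=14, slack=5)
Line 6: ['house'] (min_width=5, slack=14)
Total lines: 6

Answer: 6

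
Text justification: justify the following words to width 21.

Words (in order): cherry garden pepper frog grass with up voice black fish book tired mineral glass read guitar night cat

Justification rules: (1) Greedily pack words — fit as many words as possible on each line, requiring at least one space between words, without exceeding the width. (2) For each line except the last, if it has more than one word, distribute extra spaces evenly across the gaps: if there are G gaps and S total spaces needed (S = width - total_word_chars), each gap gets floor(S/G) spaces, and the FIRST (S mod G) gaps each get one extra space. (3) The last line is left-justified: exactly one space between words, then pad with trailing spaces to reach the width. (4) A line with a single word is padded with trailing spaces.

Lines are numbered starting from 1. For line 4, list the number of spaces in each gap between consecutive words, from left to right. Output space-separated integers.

Answer: 2 2

Derivation:
Line 1: ['cherry', 'garden', 'pepper'] (min_width=20, slack=1)
Line 2: ['frog', 'grass', 'with', 'up'] (min_width=18, slack=3)
Line 3: ['voice', 'black', 'fish', 'book'] (min_width=21, slack=0)
Line 4: ['tired', 'mineral', 'glass'] (min_width=19, slack=2)
Line 5: ['read', 'guitar', 'night', 'cat'] (min_width=21, slack=0)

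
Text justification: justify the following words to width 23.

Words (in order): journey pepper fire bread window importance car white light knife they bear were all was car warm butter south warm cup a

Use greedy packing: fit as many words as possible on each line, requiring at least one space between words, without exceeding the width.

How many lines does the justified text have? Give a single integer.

Line 1: ['journey', 'pepper', 'fire'] (min_width=19, slack=4)
Line 2: ['bread', 'window', 'importance'] (min_width=23, slack=0)
Line 3: ['car', 'white', 'light', 'knife'] (min_width=21, slack=2)
Line 4: ['they', 'bear', 'were', 'all', 'was'] (min_width=22, slack=1)
Line 5: ['car', 'warm', 'butter', 'south'] (min_width=21, slack=2)
Line 6: ['warm', 'cup', 'a'] (min_width=10, slack=13)
Total lines: 6

Answer: 6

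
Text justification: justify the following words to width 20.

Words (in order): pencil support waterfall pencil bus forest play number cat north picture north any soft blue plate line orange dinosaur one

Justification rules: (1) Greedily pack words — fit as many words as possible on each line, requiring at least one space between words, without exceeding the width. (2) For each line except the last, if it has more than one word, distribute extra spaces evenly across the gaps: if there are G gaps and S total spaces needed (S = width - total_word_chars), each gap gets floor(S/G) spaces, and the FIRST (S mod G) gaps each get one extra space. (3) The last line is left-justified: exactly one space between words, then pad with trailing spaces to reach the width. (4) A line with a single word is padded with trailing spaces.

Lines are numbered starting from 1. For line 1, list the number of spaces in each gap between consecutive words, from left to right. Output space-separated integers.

Answer: 7

Derivation:
Line 1: ['pencil', 'support'] (min_width=14, slack=6)
Line 2: ['waterfall', 'pencil', 'bus'] (min_width=20, slack=0)
Line 3: ['forest', 'play', 'number'] (min_width=18, slack=2)
Line 4: ['cat', 'north', 'picture'] (min_width=17, slack=3)
Line 5: ['north', 'any', 'soft', 'blue'] (min_width=19, slack=1)
Line 6: ['plate', 'line', 'orange'] (min_width=17, slack=3)
Line 7: ['dinosaur', 'one'] (min_width=12, slack=8)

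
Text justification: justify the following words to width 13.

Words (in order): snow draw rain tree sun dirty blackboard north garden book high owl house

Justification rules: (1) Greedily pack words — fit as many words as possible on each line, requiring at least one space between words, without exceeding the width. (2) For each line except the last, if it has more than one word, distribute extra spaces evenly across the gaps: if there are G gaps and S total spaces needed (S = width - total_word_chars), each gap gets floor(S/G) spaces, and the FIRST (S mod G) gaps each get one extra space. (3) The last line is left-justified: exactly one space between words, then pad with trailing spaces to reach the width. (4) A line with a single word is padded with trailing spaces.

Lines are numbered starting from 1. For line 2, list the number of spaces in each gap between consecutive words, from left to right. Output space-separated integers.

Answer: 1 1

Derivation:
Line 1: ['snow', 'draw'] (min_width=9, slack=4)
Line 2: ['rain', 'tree', 'sun'] (min_width=13, slack=0)
Line 3: ['dirty'] (min_width=5, slack=8)
Line 4: ['blackboard'] (min_width=10, slack=3)
Line 5: ['north', 'garden'] (min_width=12, slack=1)
Line 6: ['book', 'high', 'owl'] (min_width=13, slack=0)
Line 7: ['house'] (min_width=5, slack=8)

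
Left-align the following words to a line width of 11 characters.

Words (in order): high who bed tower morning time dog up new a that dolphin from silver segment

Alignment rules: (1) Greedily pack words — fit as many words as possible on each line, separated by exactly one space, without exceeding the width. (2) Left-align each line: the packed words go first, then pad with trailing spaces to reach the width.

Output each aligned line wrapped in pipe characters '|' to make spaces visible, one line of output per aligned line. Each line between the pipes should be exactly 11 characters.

Line 1: ['high', 'who'] (min_width=8, slack=3)
Line 2: ['bed', 'tower'] (min_width=9, slack=2)
Line 3: ['morning'] (min_width=7, slack=4)
Line 4: ['time', 'dog', 'up'] (min_width=11, slack=0)
Line 5: ['new', 'a', 'that'] (min_width=10, slack=1)
Line 6: ['dolphin'] (min_width=7, slack=4)
Line 7: ['from', 'silver'] (min_width=11, slack=0)
Line 8: ['segment'] (min_width=7, slack=4)

Answer: |high who   |
|bed tower  |
|morning    |
|time dog up|
|new a that |
|dolphin    |
|from silver|
|segment    |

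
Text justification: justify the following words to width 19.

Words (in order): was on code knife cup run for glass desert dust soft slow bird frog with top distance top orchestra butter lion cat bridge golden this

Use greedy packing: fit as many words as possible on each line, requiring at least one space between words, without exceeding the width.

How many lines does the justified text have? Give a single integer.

Line 1: ['was', 'on', 'code', 'knife'] (min_width=17, slack=2)
Line 2: ['cup', 'run', 'for', 'glass'] (min_width=17, slack=2)
Line 3: ['desert', 'dust', 'soft'] (min_width=16, slack=3)
Line 4: ['slow', 'bird', 'frog', 'with'] (min_width=19, slack=0)
Line 5: ['top', 'distance', 'top'] (min_width=16, slack=3)
Line 6: ['orchestra', 'butter'] (min_width=16, slack=3)
Line 7: ['lion', 'cat', 'bridge'] (min_width=15, slack=4)
Line 8: ['golden', 'this'] (min_width=11, slack=8)
Total lines: 8

Answer: 8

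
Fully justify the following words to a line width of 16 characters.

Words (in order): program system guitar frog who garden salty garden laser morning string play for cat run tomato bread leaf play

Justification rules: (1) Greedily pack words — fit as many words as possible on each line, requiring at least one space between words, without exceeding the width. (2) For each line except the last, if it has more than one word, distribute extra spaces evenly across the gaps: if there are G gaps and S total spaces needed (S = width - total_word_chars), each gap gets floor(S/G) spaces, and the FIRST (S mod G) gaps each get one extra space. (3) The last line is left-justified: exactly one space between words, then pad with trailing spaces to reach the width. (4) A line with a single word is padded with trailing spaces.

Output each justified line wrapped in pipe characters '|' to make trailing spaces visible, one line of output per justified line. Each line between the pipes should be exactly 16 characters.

Answer: |program   system|
|guitar  frog who|
|garden     salty|
|garden     laser|
|morning   string|
|play for cat run|
|tomato     bread|
|leaf play       |

Derivation:
Line 1: ['program', 'system'] (min_width=14, slack=2)
Line 2: ['guitar', 'frog', 'who'] (min_width=15, slack=1)
Line 3: ['garden', 'salty'] (min_width=12, slack=4)
Line 4: ['garden', 'laser'] (min_width=12, slack=4)
Line 5: ['morning', 'string'] (min_width=14, slack=2)
Line 6: ['play', 'for', 'cat', 'run'] (min_width=16, slack=0)
Line 7: ['tomato', 'bread'] (min_width=12, slack=4)
Line 8: ['leaf', 'play'] (min_width=9, slack=7)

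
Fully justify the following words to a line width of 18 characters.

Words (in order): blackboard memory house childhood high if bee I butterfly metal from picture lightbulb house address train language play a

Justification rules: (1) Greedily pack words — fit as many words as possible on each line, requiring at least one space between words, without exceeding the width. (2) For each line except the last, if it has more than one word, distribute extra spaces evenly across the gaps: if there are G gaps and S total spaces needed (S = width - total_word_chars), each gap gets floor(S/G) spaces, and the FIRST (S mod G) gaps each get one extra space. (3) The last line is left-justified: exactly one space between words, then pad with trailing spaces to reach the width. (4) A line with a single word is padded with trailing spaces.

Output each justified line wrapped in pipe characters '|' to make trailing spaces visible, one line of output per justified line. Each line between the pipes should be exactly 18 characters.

Line 1: ['blackboard', 'memory'] (min_width=17, slack=1)
Line 2: ['house', 'childhood'] (min_width=15, slack=3)
Line 3: ['high', 'if', 'bee', 'I'] (min_width=13, slack=5)
Line 4: ['butterfly', 'metal'] (min_width=15, slack=3)
Line 5: ['from', 'picture'] (min_width=12, slack=6)
Line 6: ['lightbulb', 'house'] (min_width=15, slack=3)
Line 7: ['address', 'train'] (min_width=13, slack=5)
Line 8: ['language', 'play', 'a'] (min_width=15, slack=3)

Answer: |blackboard  memory|
|house    childhood|
|high   if   bee  I|
|butterfly    metal|
|from       picture|
|lightbulb    house|
|address      train|
|language play a   |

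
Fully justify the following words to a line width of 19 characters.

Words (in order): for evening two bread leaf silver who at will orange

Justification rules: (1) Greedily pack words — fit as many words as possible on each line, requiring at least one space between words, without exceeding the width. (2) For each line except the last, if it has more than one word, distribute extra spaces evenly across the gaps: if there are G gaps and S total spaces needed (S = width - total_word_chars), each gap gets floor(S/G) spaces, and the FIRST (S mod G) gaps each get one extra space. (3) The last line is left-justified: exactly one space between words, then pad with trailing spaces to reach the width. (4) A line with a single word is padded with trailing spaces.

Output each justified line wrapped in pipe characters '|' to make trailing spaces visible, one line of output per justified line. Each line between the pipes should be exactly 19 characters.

Answer: |for   evening   two|
|bread  leaf  silver|
|who at will orange |

Derivation:
Line 1: ['for', 'evening', 'two'] (min_width=15, slack=4)
Line 2: ['bread', 'leaf', 'silver'] (min_width=17, slack=2)
Line 3: ['who', 'at', 'will', 'orange'] (min_width=18, slack=1)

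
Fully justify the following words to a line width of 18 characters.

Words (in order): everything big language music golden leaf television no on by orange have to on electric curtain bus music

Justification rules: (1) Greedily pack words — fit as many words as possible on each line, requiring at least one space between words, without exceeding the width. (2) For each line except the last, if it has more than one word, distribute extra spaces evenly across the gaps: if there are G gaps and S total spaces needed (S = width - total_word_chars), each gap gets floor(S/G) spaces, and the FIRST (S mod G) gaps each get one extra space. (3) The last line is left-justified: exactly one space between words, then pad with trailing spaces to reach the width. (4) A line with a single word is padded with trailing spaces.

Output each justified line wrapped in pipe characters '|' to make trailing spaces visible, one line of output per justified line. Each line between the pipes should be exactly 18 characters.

Answer: |everything     big|
|language     music|
|golden        leaf|
|television  no  on|
|by  orange have to|
|on        electric|
|curtain bus music |

Derivation:
Line 1: ['everything', 'big'] (min_width=14, slack=4)
Line 2: ['language', 'music'] (min_width=14, slack=4)
Line 3: ['golden', 'leaf'] (min_width=11, slack=7)
Line 4: ['television', 'no', 'on'] (min_width=16, slack=2)
Line 5: ['by', 'orange', 'have', 'to'] (min_width=17, slack=1)
Line 6: ['on', 'electric'] (min_width=11, slack=7)
Line 7: ['curtain', 'bus', 'music'] (min_width=17, slack=1)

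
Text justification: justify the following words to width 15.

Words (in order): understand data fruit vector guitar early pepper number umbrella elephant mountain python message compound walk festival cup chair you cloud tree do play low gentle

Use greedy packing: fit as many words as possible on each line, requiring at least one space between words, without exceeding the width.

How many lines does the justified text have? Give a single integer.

Line 1: ['understand', 'data'] (min_width=15, slack=0)
Line 2: ['fruit', 'vector'] (min_width=12, slack=3)
Line 3: ['guitar', 'early'] (min_width=12, slack=3)
Line 4: ['pepper', 'number'] (min_width=13, slack=2)
Line 5: ['umbrella'] (min_width=8, slack=7)
Line 6: ['elephant'] (min_width=8, slack=7)
Line 7: ['mountain', 'python'] (min_width=15, slack=0)
Line 8: ['message'] (min_width=7, slack=8)
Line 9: ['compound', 'walk'] (min_width=13, slack=2)
Line 10: ['festival', 'cup'] (min_width=12, slack=3)
Line 11: ['chair', 'you', 'cloud'] (min_width=15, slack=0)
Line 12: ['tree', 'do', 'play'] (min_width=12, slack=3)
Line 13: ['low', 'gentle'] (min_width=10, slack=5)
Total lines: 13

Answer: 13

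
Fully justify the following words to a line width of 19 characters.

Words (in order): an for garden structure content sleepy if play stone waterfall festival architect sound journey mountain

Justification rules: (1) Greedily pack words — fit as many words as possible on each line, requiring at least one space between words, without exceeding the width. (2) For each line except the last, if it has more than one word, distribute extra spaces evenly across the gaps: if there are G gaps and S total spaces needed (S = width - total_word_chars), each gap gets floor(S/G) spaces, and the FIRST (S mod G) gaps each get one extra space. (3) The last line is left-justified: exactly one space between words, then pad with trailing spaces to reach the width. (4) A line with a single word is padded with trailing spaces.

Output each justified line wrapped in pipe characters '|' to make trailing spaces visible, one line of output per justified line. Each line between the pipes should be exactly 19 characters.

Line 1: ['an', 'for', 'garden'] (min_width=13, slack=6)
Line 2: ['structure', 'content'] (min_width=17, slack=2)
Line 3: ['sleepy', 'if', 'play'] (min_width=14, slack=5)
Line 4: ['stone', 'waterfall'] (min_width=15, slack=4)
Line 5: ['festival', 'architect'] (min_width=18, slack=1)
Line 6: ['sound', 'journey'] (min_width=13, slack=6)
Line 7: ['mountain'] (min_width=8, slack=11)

Answer: |an    for    garden|
|structure   content|
|sleepy    if   play|
|stone     waterfall|
|festival  architect|
|sound       journey|
|mountain           |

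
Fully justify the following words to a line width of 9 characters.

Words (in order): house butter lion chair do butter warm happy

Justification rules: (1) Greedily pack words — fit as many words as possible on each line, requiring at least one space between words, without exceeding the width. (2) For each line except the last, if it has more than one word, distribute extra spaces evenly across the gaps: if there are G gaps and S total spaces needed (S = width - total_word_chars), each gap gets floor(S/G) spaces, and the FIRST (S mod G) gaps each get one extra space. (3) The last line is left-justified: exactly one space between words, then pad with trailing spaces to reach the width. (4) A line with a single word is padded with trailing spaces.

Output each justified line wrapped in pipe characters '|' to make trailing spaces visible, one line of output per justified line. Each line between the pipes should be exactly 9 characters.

Answer: |house    |
|butter   |
|lion     |
|chair  do|
|butter   |
|warm     |
|happy    |

Derivation:
Line 1: ['house'] (min_width=5, slack=4)
Line 2: ['butter'] (min_width=6, slack=3)
Line 3: ['lion'] (min_width=4, slack=5)
Line 4: ['chair', 'do'] (min_width=8, slack=1)
Line 5: ['butter'] (min_width=6, slack=3)
Line 6: ['warm'] (min_width=4, slack=5)
Line 7: ['happy'] (min_width=5, slack=4)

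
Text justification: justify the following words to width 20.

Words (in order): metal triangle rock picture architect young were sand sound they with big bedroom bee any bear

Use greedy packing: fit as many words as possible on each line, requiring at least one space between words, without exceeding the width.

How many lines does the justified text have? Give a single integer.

Line 1: ['metal', 'triangle', 'rock'] (min_width=19, slack=1)
Line 2: ['picture', 'architect'] (min_width=17, slack=3)
Line 3: ['young', 'were', 'sand'] (min_width=15, slack=5)
Line 4: ['sound', 'they', 'with', 'big'] (min_width=19, slack=1)
Line 5: ['bedroom', 'bee', 'any', 'bear'] (min_width=20, slack=0)
Total lines: 5

Answer: 5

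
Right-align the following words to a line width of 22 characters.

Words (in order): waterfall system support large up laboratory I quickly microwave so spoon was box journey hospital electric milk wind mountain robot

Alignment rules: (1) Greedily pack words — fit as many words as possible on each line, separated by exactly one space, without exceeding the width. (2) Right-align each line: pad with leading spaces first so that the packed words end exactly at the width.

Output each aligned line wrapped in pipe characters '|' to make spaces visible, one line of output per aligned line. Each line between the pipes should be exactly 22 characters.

Line 1: ['waterfall', 'system'] (min_width=16, slack=6)
Line 2: ['support', 'large', 'up'] (min_width=16, slack=6)
Line 3: ['laboratory', 'I', 'quickly'] (min_width=20, slack=2)
Line 4: ['microwave', 'so', 'spoon', 'was'] (min_width=22, slack=0)
Line 5: ['box', 'journey', 'hospital'] (min_width=20, slack=2)
Line 6: ['electric', 'milk', 'wind'] (min_width=18, slack=4)
Line 7: ['mountain', 'robot'] (min_width=14, slack=8)

Answer: |      waterfall system|
|      support large up|
|  laboratory I quickly|
|microwave so spoon was|
|  box journey hospital|
|    electric milk wind|
|        mountain robot|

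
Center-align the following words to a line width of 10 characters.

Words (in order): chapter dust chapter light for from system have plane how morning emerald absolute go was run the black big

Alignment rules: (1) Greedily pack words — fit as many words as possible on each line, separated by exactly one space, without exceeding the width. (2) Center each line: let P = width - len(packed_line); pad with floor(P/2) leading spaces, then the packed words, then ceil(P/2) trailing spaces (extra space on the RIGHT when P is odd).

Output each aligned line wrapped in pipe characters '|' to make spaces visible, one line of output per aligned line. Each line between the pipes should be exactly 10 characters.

Answer: | chapter  |
|   dust   |
| chapter  |
|light for |
|   from   |
|  system  |
|have plane|
|   how    |
| morning  |
| emerald  |
| absolute |
|go was run|
|the black |
|   big    |

Derivation:
Line 1: ['chapter'] (min_width=7, slack=3)
Line 2: ['dust'] (min_width=4, slack=6)
Line 3: ['chapter'] (min_width=7, slack=3)
Line 4: ['light', 'for'] (min_width=9, slack=1)
Line 5: ['from'] (min_width=4, slack=6)
Line 6: ['system'] (min_width=6, slack=4)
Line 7: ['have', 'plane'] (min_width=10, slack=0)
Line 8: ['how'] (min_width=3, slack=7)
Line 9: ['morning'] (min_width=7, slack=3)
Line 10: ['emerald'] (min_width=7, slack=3)
Line 11: ['absolute'] (min_width=8, slack=2)
Line 12: ['go', 'was', 'run'] (min_width=10, slack=0)
Line 13: ['the', 'black'] (min_width=9, slack=1)
Line 14: ['big'] (min_width=3, slack=7)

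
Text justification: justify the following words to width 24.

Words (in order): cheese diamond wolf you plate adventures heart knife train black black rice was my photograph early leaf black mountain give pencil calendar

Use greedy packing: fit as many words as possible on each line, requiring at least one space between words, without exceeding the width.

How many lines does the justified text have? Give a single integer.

Line 1: ['cheese', 'diamond', 'wolf', 'you'] (min_width=23, slack=1)
Line 2: ['plate', 'adventures', 'heart'] (min_width=22, slack=2)
Line 3: ['knife', 'train', 'black', 'black'] (min_width=23, slack=1)
Line 4: ['rice', 'was', 'my', 'photograph'] (min_width=22, slack=2)
Line 5: ['early', 'leaf', 'black'] (min_width=16, slack=8)
Line 6: ['mountain', 'give', 'pencil'] (min_width=20, slack=4)
Line 7: ['calendar'] (min_width=8, slack=16)
Total lines: 7

Answer: 7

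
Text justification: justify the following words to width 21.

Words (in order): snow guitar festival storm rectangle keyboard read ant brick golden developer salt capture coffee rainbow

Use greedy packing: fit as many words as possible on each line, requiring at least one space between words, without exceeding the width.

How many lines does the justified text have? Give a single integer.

Line 1: ['snow', 'guitar', 'festival'] (min_width=20, slack=1)
Line 2: ['storm', 'rectangle'] (min_width=15, slack=6)
Line 3: ['keyboard', 'read', 'ant'] (min_width=17, slack=4)
Line 4: ['brick', 'golden'] (min_width=12, slack=9)
Line 5: ['developer', 'salt'] (min_width=14, slack=7)
Line 6: ['capture', 'coffee'] (min_width=14, slack=7)
Line 7: ['rainbow'] (min_width=7, slack=14)
Total lines: 7

Answer: 7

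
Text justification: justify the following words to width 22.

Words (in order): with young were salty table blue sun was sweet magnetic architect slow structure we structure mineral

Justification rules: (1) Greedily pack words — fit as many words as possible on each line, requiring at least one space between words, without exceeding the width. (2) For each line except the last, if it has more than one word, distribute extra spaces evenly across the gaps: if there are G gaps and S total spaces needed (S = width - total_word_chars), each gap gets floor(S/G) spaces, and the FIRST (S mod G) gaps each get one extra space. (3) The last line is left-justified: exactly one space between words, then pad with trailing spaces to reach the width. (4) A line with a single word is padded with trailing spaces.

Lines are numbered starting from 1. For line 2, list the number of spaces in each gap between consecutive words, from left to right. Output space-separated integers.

Answer: 3 2 2

Derivation:
Line 1: ['with', 'young', 'were', 'salty'] (min_width=21, slack=1)
Line 2: ['table', 'blue', 'sun', 'was'] (min_width=18, slack=4)
Line 3: ['sweet', 'magnetic'] (min_width=14, slack=8)
Line 4: ['architect', 'slow'] (min_width=14, slack=8)
Line 5: ['structure', 'we', 'structure'] (min_width=22, slack=0)
Line 6: ['mineral'] (min_width=7, slack=15)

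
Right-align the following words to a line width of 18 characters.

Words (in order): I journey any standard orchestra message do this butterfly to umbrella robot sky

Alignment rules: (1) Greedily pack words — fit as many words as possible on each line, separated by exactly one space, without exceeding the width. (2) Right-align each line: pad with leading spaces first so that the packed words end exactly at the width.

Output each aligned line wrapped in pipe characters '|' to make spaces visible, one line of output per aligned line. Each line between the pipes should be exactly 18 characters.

Line 1: ['I', 'journey', 'any'] (min_width=13, slack=5)
Line 2: ['standard', 'orchestra'] (min_width=18, slack=0)
Line 3: ['message', 'do', 'this'] (min_width=15, slack=3)
Line 4: ['butterfly', 'to'] (min_width=12, slack=6)
Line 5: ['umbrella', 'robot', 'sky'] (min_width=18, slack=0)

Answer: |     I journey any|
|standard orchestra|
|   message do this|
|      butterfly to|
|umbrella robot sky|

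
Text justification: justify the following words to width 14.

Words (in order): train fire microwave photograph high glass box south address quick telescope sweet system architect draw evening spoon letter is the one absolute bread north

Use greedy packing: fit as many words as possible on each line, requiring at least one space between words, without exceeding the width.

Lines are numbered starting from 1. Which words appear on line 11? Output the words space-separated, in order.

Answer: letter is the

Derivation:
Line 1: ['train', 'fire'] (min_width=10, slack=4)
Line 2: ['microwave'] (min_width=9, slack=5)
Line 3: ['photograph'] (min_width=10, slack=4)
Line 4: ['high', 'glass', 'box'] (min_width=14, slack=0)
Line 5: ['south', 'address'] (min_width=13, slack=1)
Line 6: ['quick'] (min_width=5, slack=9)
Line 7: ['telescope'] (min_width=9, slack=5)
Line 8: ['sweet', 'system'] (min_width=12, slack=2)
Line 9: ['architect', 'draw'] (min_width=14, slack=0)
Line 10: ['evening', 'spoon'] (min_width=13, slack=1)
Line 11: ['letter', 'is', 'the'] (min_width=13, slack=1)
Line 12: ['one', 'absolute'] (min_width=12, slack=2)
Line 13: ['bread', 'north'] (min_width=11, slack=3)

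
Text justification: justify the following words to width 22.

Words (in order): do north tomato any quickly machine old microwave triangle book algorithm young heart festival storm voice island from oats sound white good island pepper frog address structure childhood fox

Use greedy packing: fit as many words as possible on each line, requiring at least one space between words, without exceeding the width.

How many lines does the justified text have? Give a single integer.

Answer: 10

Derivation:
Line 1: ['do', 'north', 'tomato', 'any'] (min_width=19, slack=3)
Line 2: ['quickly', 'machine', 'old'] (min_width=19, slack=3)
Line 3: ['microwave', 'triangle'] (min_width=18, slack=4)
Line 4: ['book', 'algorithm', 'young'] (min_width=20, slack=2)
Line 5: ['heart', 'festival', 'storm'] (min_width=20, slack=2)
Line 6: ['voice', 'island', 'from', 'oats'] (min_width=22, slack=0)
Line 7: ['sound', 'white', 'good'] (min_width=16, slack=6)
Line 8: ['island', 'pepper', 'frog'] (min_width=18, slack=4)
Line 9: ['address', 'structure'] (min_width=17, slack=5)
Line 10: ['childhood', 'fox'] (min_width=13, slack=9)
Total lines: 10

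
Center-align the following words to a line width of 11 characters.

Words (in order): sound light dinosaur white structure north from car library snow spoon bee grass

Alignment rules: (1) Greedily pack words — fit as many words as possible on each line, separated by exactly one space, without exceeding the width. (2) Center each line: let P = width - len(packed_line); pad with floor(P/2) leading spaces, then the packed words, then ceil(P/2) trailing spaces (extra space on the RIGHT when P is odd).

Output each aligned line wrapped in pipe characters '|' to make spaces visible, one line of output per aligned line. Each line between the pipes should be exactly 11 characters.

Line 1: ['sound', 'light'] (min_width=11, slack=0)
Line 2: ['dinosaur'] (min_width=8, slack=3)
Line 3: ['white'] (min_width=5, slack=6)
Line 4: ['structure'] (min_width=9, slack=2)
Line 5: ['north', 'from'] (min_width=10, slack=1)
Line 6: ['car', 'library'] (min_width=11, slack=0)
Line 7: ['snow', 'spoon'] (min_width=10, slack=1)
Line 8: ['bee', 'grass'] (min_width=9, slack=2)

Answer: |sound light|
| dinosaur  |
|   white   |
| structure |
|north from |
|car library|
|snow spoon |
| bee grass |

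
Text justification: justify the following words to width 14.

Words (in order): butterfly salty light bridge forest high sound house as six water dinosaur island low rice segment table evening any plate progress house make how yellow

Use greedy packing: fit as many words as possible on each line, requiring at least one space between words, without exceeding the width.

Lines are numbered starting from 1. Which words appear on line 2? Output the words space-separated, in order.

Answer: salty light

Derivation:
Line 1: ['butterfly'] (min_width=9, slack=5)
Line 2: ['salty', 'light'] (min_width=11, slack=3)
Line 3: ['bridge', 'forest'] (min_width=13, slack=1)
Line 4: ['high', 'sound'] (min_width=10, slack=4)
Line 5: ['house', 'as', 'six'] (min_width=12, slack=2)
Line 6: ['water', 'dinosaur'] (min_width=14, slack=0)
Line 7: ['island', 'low'] (min_width=10, slack=4)
Line 8: ['rice', 'segment'] (min_width=12, slack=2)
Line 9: ['table', 'evening'] (min_width=13, slack=1)
Line 10: ['any', 'plate'] (min_width=9, slack=5)
Line 11: ['progress', 'house'] (min_width=14, slack=0)
Line 12: ['make', 'how'] (min_width=8, slack=6)
Line 13: ['yellow'] (min_width=6, slack=8)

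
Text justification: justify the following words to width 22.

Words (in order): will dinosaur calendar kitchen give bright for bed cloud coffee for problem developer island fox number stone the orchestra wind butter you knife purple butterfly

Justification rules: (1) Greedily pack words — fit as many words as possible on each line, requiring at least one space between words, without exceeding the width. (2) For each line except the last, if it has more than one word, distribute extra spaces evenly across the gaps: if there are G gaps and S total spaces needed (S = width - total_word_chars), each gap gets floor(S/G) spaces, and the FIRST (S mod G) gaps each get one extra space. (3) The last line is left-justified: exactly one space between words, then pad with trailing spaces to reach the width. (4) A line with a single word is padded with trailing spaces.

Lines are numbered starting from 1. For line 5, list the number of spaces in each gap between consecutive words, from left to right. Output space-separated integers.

Answer: 4 3

Derivation:
Line 1: ['will', 'dinosaur', 'calendar'] (min_width=22, slack=0)
Line 2: ['kitchen', 'give', 'bright'] (min_width=19, slack=3)
Line 3: ['for', 'bed', 'cloud', 'coffee'] (min_width=20, slack=2)
Line 4: ['for', 'problem', 'developer'] (min_width=21, slack=1)
Line 5: ['island', 'fox', 'number'] (min_width=17, slack=5)
Line 6: ['stone', 'the', 'orchestra'] (min_width=19, slack=3)
Line 7: ['wind', 'butter', 'you', 'knife'] (min_width=21, slack=1)
Line 8: ['purple', 'butterfly'] (min_width=16, slack=6)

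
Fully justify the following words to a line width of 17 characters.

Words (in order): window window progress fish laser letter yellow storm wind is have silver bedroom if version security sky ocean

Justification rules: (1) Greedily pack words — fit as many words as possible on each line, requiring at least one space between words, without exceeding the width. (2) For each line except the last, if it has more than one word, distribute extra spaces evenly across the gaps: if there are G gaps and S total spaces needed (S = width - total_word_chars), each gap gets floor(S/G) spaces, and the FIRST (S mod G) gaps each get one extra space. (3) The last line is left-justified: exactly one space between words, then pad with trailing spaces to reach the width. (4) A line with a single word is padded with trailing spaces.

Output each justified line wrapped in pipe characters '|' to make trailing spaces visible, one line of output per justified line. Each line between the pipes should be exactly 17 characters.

Line 1: ['window', 'window'] (min_width=13, slack=4)
Line 2: ['progress', 'fish'] (min_width=13, slack=4)
Line 3: ['laser', 'letter'] (min_width=12, slack=5)
Line 4: ['yellow', 'storm', 'wind'] (min_width=17, slack=0)
Line 5: ['is', 'have', 'silver'] (min_width=14, slack=3)
Line 6: ['bedroom', 'if'] (min_width=10, slack=7)
Line 7: ['version', 'security'] (min_width=16, slack=1)
Line 8: ['sky', 'ocean'] (min_width=9, slack=8)

Answer: |window     window|
|progress     fish|
|laser      letter|
|yellow storm wind|
|is   have  silver|
|bedroom        if|
|version  security|
|sky ocean        |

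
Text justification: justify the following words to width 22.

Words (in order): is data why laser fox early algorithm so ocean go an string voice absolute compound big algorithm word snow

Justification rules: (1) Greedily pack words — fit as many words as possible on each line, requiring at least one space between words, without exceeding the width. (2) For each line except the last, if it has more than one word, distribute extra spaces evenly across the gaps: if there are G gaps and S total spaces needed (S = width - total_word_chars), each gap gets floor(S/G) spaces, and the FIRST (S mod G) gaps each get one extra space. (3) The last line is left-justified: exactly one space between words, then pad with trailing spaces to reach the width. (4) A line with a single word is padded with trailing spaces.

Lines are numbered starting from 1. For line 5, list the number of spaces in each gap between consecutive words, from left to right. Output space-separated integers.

Line 1: ['is', 'data', 'why', 'laser', 'fox'] (min_width=21, slack=1)
Line 2: ['early', 'algorithm', 'so'] (min_width=18, slack=4)
Line 3: ['ocean', 'go', 'an', 'string'] (min_width=18, slack=4)
Line 4: ['voice', 'absolute'] (min_width=14, slack=8)
Line 5: ['compound', 'big', 'algorithm'] (min_width=22, slack=0)
Line 6: ['word', 'snow'] (min_width=9, slack=13)

Answer: 1 1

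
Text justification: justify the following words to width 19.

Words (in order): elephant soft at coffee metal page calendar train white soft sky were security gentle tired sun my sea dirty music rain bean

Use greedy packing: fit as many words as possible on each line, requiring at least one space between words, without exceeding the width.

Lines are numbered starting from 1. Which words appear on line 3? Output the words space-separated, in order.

Line 1: ['elephant', 'soft', 'at'] (min_width=16, slack=3)
Line 2: ['coffee', 'metal', 'page'] (min_width=17, slack=2)
Line 3: ['calendar', 'train'] (min_width=14, slack=5)
Line 4: ['white', 'soft', 'sky', 'were'] (min_width=19, slack=0)
Line 5: ['security', 'gentle'] (min_width=15, slack=4)
Line 6: ['tired', 'sun', 'my', 'sea'] (min_width=16, slack=3)
Line 7: ['dirty', 'music', 'rain'] (min_width=16, slack=3)
Line 8: ['bean'] (min_width=4, slack=15)

Answer: calendar train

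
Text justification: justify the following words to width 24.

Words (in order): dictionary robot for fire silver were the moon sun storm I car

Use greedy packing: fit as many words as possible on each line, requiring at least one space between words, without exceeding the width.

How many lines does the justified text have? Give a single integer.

Answer: 3

Derivation:
Line 1: ['dictionary', 'robot', 'for'] (min_width=20, slack=4)
Line 2: ['fire', 'silver', 'were', 'the'] (min_width=20, slack=4)
Line 3: ['moon', 'sun', 'storm', 'I', 'car'] (min_width=20, slack=4)
Total lines: 3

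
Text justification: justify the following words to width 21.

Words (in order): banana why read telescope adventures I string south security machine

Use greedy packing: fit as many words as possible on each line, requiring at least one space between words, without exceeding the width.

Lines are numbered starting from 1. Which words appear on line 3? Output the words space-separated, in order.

Line 1: ['banana', 'why', 'read'] (min_width=15, slack=6)
Line 2: ['telescope', 'adventures'] (min_width=20, slack=1)
Line 3: ['I', 'string', 'south'] (min_width=14, slack=7)
Line 4: ['security', 'machine'] (min_width=16, slack=5)

Answer: I string south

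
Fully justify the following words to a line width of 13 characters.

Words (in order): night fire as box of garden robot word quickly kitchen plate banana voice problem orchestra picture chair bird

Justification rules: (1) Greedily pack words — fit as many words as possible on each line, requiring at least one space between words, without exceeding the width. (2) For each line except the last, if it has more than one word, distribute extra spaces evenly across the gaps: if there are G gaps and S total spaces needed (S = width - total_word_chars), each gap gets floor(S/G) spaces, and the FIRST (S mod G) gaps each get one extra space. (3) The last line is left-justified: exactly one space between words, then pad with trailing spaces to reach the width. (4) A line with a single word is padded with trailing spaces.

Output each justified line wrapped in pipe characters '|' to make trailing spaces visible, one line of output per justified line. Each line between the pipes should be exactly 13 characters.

Line 1: ['night', 'fire', 'as'] (min_width=13, slack=0)
Line 2: ['box', 'of', 'garden'] (min_width=13, slack=0)
Line 3: ['robot', 'word'] (min_width=10, slack=3)
Line 4: ['quickly'] (min_width=7, slack=6)
Line 5: ['kitchen', 'plate'] (min_width=13, slack=0)
Line 6: ['banana', 'voice'] (min_width=12, slack=1)
Line 7: ['problem'] (min_width=7, slack=6)
Line 8: ['orchestra'] (min_width=9, slack=4)
Line 9: ['picture', 'chair'] (min_width=13, slack=0)
Line 10: ['bird'] (min_width=4, slack=9)

Answer: |night fire as|
|box of garden|
|robot    word|
|quickly      |
|kitchen plate|
|banana  voice|
|problem      |
|orchestra    |
|picture chair|
|bird         |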